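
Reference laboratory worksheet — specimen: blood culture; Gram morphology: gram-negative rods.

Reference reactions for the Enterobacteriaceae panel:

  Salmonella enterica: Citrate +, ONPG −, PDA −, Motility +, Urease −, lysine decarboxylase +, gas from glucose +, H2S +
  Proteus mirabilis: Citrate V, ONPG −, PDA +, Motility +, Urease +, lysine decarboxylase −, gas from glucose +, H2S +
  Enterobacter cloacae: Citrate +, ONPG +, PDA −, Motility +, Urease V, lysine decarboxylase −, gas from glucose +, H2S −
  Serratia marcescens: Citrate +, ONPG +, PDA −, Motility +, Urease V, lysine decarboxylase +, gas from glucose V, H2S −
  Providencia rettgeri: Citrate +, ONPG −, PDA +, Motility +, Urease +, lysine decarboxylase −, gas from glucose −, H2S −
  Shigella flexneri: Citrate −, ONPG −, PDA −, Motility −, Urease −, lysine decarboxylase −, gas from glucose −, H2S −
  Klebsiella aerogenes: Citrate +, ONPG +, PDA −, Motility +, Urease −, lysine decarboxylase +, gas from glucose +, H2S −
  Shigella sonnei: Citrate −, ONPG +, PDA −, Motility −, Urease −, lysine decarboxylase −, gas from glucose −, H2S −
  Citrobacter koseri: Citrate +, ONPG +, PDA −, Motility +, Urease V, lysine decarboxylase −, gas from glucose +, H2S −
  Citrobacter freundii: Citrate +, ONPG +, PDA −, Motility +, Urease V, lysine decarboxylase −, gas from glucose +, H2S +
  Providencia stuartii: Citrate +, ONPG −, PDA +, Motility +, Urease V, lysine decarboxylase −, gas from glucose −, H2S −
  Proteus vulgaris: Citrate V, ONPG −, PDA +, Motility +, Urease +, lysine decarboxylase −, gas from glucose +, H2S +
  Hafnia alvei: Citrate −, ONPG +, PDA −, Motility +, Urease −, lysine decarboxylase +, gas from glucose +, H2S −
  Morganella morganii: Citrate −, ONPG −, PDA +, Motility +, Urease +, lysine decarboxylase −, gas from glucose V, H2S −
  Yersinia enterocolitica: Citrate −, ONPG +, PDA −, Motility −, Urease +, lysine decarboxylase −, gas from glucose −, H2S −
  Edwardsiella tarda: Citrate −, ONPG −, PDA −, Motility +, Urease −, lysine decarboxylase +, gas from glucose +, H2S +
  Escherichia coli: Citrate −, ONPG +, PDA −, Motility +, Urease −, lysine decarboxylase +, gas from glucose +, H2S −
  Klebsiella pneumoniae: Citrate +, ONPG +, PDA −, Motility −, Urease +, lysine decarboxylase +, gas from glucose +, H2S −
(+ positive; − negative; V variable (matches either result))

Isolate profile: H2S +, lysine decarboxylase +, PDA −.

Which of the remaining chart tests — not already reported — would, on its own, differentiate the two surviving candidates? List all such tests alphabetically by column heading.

Citrate

lysine decarboxylase +: excludes 11 organisms — 7 left.
H2S +: excludes 5 organisms — 2 left.
PDA −: all 2 remaining candidates are consistent.
Two candidates remain: Edwardsiella tarda and Salmonella enterica.
  Citrate: Edwardsiella tarda −, Salmonella enterica + — discriminates.
  ONPG: − vs − — same for both, does not separate.
  Motility: + vs + — same for both, does not separate.
  Urease: − vs − — same for both, does not separate.
  gas from glucose: + vs + — same for both, does not separate.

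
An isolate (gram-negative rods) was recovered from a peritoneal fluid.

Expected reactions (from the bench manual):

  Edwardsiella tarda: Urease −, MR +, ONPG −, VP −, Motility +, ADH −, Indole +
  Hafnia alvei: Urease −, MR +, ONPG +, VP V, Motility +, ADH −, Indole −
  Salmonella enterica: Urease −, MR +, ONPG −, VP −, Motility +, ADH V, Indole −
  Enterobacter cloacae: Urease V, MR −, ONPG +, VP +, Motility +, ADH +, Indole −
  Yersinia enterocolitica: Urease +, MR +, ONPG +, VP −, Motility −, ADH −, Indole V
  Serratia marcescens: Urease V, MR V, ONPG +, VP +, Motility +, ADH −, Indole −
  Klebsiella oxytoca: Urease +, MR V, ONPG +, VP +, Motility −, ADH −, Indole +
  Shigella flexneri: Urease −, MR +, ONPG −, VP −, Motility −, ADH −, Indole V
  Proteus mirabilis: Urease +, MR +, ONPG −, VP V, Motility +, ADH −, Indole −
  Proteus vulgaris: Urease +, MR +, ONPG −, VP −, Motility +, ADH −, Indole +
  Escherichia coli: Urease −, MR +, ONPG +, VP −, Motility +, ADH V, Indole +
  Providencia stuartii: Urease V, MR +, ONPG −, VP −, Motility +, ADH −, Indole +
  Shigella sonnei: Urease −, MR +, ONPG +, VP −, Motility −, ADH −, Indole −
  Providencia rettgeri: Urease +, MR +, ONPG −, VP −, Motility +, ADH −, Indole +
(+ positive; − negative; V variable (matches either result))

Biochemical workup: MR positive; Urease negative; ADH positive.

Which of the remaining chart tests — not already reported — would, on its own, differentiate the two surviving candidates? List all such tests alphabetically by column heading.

ADH +: excludes 11 organisms — 3 left.
Urease −: all 3 remaining candidates are consistent.
MR +: excludes Enterobacter cloacae — 2 left.
Two candidates remain: Escherichia coli and Salmonella enterica.
  ONPG: Escherichia coli +, Salmonella enterica − — discriminates.
  VP: − vs − — same for both, does not separate.
  Motility: + vs + — same for both, does not separate.
  Indole: Escherichia coli +, Salmonella enterica − — discriminates.

Indole, ONPG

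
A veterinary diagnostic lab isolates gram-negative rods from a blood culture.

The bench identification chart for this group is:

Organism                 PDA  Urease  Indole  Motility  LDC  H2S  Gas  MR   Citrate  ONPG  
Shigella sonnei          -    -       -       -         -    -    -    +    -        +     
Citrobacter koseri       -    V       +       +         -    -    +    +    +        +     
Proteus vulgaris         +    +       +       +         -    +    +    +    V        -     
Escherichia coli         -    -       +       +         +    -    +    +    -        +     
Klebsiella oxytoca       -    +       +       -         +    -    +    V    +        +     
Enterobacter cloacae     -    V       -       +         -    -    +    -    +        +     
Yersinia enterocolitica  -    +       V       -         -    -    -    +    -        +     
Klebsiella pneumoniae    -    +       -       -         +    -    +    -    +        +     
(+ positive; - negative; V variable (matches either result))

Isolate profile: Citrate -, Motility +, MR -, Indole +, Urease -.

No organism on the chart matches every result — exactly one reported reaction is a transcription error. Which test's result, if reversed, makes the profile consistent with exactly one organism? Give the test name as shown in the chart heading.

MR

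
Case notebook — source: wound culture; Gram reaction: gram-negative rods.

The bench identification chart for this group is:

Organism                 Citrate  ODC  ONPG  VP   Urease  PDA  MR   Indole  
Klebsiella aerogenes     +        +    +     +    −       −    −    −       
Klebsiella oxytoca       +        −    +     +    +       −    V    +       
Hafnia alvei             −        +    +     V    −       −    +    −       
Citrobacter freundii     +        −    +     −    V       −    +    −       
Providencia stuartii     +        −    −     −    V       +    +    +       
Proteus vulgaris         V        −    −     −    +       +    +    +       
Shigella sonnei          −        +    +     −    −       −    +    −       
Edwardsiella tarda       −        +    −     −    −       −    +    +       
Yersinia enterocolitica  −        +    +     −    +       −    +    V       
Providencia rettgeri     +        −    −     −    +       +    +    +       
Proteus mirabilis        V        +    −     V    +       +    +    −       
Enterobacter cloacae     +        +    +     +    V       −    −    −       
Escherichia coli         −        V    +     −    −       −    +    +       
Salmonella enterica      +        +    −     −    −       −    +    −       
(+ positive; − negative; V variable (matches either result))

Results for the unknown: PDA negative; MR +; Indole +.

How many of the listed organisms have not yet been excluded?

MR +: excludes Klebsiella aerogenes, Enterobacter cloacae — 12 left.
Indole +: excludes 5 organisms — 7 left.
PDA −: excludes Providencia stuartii, Proteus vulgaris, Providencia rettgeri — 4 left.
Still consistent: Edwardsiella tarda, Escherichia coli, Klebsiella oxytoca, Yersinia enterocolitica.

4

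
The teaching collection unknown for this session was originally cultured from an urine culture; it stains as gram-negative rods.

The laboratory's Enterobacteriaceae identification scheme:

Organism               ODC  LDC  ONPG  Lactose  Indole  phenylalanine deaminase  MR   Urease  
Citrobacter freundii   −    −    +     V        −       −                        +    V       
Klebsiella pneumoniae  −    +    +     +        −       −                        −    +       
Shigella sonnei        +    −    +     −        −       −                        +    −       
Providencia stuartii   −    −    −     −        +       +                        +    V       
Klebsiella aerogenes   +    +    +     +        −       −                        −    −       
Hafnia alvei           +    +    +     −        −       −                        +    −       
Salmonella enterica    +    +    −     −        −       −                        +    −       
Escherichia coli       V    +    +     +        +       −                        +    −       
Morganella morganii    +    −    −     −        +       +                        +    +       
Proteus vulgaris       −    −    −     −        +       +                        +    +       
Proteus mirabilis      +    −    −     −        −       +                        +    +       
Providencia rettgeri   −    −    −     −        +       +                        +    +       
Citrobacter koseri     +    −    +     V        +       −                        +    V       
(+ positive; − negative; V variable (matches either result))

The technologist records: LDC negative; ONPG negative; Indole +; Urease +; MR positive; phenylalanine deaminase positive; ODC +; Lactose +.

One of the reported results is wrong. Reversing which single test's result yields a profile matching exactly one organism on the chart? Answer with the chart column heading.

As reported, no row in the chart matches all 8 reactions.
Reversing phenylalanine deaminase → still no organism matches.
Reversing ODC → still no organism matches.
Reversing MR → still no organism matches.
Reversing ONPG → still no organism matches.
Reversing Lactose (to −) → unique match: Morganella morganii.
Reversing Indole → still no organism matches.
Reversing LDC → still no organism matches.
Reversing Urease → still no organism matches.

Lactose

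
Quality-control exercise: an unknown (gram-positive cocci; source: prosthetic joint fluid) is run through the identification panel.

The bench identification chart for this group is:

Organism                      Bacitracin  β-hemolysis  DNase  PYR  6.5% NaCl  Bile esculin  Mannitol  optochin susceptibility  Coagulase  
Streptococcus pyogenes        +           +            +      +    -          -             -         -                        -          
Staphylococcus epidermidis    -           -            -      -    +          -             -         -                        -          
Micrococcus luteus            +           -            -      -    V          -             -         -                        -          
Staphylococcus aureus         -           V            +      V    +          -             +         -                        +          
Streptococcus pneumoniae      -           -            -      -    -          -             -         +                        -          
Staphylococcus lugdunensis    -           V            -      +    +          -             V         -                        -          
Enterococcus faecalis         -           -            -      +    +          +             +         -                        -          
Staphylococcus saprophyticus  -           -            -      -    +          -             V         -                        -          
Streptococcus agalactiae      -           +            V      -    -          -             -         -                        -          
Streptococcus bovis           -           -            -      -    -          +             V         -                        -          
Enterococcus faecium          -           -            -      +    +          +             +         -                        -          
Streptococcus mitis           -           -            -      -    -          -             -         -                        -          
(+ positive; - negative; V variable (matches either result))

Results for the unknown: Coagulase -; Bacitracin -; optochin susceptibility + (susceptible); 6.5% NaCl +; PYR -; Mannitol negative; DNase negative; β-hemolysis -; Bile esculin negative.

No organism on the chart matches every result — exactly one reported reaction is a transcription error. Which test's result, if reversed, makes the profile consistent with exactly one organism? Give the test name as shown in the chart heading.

As reported, no row in the chart matches all 9 reactions.
Reversing Mannitol → still no organism matches.
Reversing PYR → still no organism matches.
Reversing β-hemolysis → still no organism matches.
Reversing optochin susceptibility → 2 organisms match (not unique).
Reversing DNase → still no organism matches.
Reversing 6.5% NaCl (to -) → unique match: Streptococcus pneumoniae.
Reversing Coagulase → still no organism matches.
Reversing Bacitracin → still no organism matches.
Reversing Bile esculin → still no organism matches.

6.5% NaCl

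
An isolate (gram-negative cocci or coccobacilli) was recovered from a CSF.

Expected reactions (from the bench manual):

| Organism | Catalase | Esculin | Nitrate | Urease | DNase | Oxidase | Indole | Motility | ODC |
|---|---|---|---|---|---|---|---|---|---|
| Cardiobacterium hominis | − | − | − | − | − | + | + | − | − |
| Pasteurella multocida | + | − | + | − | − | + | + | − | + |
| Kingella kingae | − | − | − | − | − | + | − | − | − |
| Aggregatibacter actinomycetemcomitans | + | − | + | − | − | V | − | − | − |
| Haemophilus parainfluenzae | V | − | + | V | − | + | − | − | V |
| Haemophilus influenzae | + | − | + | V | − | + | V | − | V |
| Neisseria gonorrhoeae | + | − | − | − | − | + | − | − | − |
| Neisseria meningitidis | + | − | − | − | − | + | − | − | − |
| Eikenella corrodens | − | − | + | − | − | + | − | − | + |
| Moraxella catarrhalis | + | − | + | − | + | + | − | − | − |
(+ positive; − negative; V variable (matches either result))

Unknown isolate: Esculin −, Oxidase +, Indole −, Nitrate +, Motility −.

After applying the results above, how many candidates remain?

5

Indole −: excludes Cardiobacterium hominis, Pasteurella multocida — 8 left.
Oxidase +: all 8 remaining candidates are consistent.
Esculin −: all 8 remaining candidates are consistent.
Motility −: all 8 remaining candidates are consistent.
Nitrate +: excludes Kingella kingae, Neisseria gonorrhoeae, Neisseria meningitidis — 5 left.
Still consistent: Aggregatibacter actinomycetemcomitans, Eikenella corrodens, Haemophilus influenzae, Haemophilus parainfluenzae, Moraxella catarrhalis.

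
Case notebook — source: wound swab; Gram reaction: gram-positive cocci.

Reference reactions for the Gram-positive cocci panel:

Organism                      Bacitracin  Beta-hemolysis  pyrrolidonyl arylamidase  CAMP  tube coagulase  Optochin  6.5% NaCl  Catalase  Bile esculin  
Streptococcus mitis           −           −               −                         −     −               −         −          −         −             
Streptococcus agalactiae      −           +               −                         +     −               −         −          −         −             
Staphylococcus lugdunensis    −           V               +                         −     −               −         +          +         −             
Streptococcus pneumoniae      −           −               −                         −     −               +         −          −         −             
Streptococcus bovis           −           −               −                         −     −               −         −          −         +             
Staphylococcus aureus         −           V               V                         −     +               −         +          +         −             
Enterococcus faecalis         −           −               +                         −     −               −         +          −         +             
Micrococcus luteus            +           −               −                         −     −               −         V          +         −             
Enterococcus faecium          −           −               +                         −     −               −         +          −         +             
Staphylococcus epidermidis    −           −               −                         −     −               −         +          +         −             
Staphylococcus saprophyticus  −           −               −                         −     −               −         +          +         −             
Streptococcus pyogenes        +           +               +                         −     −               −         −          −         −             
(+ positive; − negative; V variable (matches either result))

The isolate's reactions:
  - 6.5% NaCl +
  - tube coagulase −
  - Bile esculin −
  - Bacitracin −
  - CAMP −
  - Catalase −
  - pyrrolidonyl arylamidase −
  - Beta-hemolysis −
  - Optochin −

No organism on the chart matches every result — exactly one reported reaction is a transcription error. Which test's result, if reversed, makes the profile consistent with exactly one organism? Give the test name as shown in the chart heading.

6.5% NaCl

As reported, no row in the chart matches all 9 reactions.
Reversing CAMP → still no organism matches.
Reversing Bacitracin → still no organism matches.
Reversing tube coagulase → still no organism matches.
Reversing pyrrolidonyl arylamidase → still no organism matches.
Reversing Optochin → still no organism matches.
Reversing Bile esculin → still no organism matches.
Reversing 6.5% NaCl (to −) → unique match: Streptococcus mitis.
Reversing Catalase → 2 organisms match (not unique).
Reversing Beta-hemolysis → still no organism matches.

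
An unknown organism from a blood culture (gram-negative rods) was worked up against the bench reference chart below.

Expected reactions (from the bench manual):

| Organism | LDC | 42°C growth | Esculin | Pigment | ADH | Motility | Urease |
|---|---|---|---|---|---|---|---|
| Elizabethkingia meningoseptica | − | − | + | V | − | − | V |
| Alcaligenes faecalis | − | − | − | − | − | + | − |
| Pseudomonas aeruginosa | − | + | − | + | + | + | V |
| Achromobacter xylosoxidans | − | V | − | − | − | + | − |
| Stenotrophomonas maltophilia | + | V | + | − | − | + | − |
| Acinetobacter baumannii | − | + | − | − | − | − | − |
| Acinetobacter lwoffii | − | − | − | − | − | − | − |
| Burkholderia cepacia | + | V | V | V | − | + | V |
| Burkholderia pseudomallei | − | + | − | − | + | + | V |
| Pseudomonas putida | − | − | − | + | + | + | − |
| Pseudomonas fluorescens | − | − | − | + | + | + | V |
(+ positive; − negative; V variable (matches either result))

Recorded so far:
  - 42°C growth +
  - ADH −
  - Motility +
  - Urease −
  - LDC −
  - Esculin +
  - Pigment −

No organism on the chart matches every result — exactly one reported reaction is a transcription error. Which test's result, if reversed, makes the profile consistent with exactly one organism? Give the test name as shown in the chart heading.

As reported, no row in the chart matches all 7 reactions.
Reversing Motility → still no organism matches.
Reversing LDC → 2 organisms match (not unique).
Reversing ADH → still no organism matches.
Reversing Esculin (to −) → unique match: Achromobacter xylosoxidans.
Reversing 42°C growth → still no organism matches.
Reversing Urease → still no organism matches.
Reversing Pigment → still no organism matches.

Esculin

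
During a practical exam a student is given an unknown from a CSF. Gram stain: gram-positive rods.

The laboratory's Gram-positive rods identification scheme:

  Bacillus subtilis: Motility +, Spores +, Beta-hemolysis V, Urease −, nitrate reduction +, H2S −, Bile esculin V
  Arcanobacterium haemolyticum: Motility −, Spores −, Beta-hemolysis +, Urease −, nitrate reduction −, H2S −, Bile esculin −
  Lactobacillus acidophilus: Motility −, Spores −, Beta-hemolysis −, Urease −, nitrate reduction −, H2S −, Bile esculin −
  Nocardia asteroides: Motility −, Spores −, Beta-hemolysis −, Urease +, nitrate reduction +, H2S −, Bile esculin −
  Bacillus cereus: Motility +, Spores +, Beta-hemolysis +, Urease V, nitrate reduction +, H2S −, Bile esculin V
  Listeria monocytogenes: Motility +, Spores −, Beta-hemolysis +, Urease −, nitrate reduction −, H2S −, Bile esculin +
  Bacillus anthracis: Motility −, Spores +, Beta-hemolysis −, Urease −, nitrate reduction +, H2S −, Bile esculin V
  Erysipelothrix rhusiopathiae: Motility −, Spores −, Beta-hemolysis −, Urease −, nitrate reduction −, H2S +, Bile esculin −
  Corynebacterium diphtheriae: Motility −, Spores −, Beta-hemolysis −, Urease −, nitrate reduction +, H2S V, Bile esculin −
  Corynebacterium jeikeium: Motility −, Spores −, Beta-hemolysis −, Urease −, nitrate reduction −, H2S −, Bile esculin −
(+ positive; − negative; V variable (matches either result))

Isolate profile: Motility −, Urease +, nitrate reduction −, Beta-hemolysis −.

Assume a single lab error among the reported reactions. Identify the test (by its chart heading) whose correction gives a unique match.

nitrate reduction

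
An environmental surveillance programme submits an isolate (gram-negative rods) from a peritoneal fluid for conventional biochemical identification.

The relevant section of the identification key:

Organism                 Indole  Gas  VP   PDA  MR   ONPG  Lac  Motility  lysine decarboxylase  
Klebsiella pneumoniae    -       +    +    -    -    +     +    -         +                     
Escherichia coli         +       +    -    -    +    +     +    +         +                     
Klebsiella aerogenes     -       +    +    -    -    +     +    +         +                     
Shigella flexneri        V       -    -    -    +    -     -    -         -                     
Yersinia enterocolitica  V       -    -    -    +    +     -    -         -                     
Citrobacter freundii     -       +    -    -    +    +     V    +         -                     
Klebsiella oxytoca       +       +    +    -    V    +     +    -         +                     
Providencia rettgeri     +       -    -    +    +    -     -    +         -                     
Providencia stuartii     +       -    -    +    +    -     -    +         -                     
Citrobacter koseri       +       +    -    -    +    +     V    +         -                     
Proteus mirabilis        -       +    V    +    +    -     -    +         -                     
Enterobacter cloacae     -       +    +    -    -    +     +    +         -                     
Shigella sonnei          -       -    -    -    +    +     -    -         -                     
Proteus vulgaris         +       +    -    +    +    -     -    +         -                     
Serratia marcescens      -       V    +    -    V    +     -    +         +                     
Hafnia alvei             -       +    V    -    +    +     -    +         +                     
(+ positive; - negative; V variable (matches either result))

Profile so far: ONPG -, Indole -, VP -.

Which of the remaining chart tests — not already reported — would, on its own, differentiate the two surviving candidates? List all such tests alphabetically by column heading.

Gas, Motility, PDA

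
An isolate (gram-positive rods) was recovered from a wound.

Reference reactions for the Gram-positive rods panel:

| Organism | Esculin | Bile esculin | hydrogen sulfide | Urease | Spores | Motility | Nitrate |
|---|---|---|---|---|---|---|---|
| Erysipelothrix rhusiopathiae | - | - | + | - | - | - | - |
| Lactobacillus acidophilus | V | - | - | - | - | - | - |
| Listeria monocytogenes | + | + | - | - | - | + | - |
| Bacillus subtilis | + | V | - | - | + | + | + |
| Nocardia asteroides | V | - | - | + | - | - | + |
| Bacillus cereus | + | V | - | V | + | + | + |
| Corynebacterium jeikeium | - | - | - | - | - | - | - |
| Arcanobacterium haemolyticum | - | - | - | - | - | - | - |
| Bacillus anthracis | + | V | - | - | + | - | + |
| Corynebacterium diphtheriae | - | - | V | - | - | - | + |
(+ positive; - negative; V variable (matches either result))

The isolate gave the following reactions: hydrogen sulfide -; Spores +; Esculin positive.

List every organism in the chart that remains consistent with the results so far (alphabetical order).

Esculin +: excludes Erysipelothrix rhusiopathiae, Corynebacterium jeikeium, Arcanobacterium haemolyticum, Corynebacterium diphtheriae — 6 left.
Spores +: excludes Lactobacillus acidophilus, Listeria monocytogenes, Nocardia asteroides — 3 left.
hydrogen sulfide -: all 3 remaining candidates are consistent.

Bacillus anthracis, Bacillus cereus, Bacillus subtilis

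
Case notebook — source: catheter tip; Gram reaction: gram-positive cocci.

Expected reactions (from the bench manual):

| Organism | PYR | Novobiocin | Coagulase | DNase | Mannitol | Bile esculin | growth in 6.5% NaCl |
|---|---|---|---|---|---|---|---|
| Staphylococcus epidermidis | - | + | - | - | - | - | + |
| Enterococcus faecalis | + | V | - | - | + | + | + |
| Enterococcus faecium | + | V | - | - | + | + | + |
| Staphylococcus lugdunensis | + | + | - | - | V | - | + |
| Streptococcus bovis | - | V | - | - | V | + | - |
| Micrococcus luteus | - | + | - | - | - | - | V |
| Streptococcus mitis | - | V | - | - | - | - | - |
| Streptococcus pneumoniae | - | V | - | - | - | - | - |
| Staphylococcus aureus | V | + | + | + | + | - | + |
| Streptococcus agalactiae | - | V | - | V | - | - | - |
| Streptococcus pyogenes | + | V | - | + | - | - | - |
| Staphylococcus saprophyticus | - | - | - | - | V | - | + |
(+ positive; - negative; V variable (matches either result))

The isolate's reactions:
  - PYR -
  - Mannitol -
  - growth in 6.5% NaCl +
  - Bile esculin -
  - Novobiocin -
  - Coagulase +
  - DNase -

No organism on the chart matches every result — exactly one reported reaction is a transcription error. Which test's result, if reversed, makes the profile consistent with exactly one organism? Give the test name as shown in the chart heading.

As reported, no row in the chart matches all 7 reactions.
Reversing PYR → still no organism matches.
Reversing Mannitol → still no organism matches.
Reversing DNase → still no organism matches.
Reversing Coagulase (to -) → unique match: Staphylococcus saprophyticus.
Reversing growth in 6.5% NaCl → still no organism matches.
Reversing Bile esculin → still no organism matches.
Reversing Novobiocin → still no organism matches.

Coagulase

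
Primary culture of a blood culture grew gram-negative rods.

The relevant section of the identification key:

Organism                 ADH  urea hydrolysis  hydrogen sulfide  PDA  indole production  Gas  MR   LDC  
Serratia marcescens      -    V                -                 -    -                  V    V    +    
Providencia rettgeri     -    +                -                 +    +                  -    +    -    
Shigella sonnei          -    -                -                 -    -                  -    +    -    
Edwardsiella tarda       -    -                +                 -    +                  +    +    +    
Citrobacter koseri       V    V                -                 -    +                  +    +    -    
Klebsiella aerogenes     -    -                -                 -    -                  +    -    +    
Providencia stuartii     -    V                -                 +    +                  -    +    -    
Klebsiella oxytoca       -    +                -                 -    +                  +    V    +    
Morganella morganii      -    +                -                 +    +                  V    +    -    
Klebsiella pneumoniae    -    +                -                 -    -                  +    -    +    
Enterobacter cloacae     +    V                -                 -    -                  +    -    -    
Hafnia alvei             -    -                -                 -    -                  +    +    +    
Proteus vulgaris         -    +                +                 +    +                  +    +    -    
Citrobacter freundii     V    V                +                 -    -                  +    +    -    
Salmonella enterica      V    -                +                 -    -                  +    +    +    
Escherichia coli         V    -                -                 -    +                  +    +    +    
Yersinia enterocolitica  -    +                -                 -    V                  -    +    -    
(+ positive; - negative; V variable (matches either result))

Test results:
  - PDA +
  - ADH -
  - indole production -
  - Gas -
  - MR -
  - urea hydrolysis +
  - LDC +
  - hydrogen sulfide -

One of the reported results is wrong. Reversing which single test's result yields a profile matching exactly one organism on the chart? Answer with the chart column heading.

PDA

As reported, no row in the chart matches all 8 reactions.
Reversing MR → still no organism matches.
Reversing hydrogen sulfide → still no organism matches.
Reversing urea hydrolysis → still no organism matches.
Reversing LDC → still no organism matches.
Reversing indole production → still no organism matches.
Reversing PDA (to -) → unique match: Serratia marcescens.
Reversing ADH → still no organism matches.
Reversing Gas → still no organism matches.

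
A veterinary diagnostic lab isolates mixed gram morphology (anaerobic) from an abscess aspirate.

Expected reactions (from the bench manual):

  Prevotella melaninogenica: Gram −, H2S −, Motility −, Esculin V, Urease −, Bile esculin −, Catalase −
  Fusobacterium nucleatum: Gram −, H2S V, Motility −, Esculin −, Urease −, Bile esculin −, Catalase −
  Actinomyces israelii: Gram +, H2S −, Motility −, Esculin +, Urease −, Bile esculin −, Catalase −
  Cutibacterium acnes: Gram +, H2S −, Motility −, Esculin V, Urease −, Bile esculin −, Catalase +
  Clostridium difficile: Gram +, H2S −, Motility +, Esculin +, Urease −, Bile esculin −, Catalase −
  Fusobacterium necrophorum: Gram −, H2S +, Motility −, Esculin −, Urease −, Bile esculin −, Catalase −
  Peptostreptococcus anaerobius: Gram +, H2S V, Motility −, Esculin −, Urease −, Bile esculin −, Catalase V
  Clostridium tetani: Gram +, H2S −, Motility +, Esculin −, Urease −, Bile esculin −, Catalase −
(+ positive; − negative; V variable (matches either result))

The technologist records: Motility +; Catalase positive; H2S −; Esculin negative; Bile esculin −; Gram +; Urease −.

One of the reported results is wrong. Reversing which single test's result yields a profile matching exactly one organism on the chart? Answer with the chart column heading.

As reported, no row in the chart matches all 7 reactions.
Reversing Motility → 2 organisms match (not unique).
Reversing Urease → still no organism matches.
Reversing Esculin → still no organism matches.
Reversing H2S → still no organism matches.
Reversing Catalase (to −) → unique match: Clostridium tetani.
Reversing Bile esculin → still no organism matches.
Reversing Gram → still no organism matches.

Catalase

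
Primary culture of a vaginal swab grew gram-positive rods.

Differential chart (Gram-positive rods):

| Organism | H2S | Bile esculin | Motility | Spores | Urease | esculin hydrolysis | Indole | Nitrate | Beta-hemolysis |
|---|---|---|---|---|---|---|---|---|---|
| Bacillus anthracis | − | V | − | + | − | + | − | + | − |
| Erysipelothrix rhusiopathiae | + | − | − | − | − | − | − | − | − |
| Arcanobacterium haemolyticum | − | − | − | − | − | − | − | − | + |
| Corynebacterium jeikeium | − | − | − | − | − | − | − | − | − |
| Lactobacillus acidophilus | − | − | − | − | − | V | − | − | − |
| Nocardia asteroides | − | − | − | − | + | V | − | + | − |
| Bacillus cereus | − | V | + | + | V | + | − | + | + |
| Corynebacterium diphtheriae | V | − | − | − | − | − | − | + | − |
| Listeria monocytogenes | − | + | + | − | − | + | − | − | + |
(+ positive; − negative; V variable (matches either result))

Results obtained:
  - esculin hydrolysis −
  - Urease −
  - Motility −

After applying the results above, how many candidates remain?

5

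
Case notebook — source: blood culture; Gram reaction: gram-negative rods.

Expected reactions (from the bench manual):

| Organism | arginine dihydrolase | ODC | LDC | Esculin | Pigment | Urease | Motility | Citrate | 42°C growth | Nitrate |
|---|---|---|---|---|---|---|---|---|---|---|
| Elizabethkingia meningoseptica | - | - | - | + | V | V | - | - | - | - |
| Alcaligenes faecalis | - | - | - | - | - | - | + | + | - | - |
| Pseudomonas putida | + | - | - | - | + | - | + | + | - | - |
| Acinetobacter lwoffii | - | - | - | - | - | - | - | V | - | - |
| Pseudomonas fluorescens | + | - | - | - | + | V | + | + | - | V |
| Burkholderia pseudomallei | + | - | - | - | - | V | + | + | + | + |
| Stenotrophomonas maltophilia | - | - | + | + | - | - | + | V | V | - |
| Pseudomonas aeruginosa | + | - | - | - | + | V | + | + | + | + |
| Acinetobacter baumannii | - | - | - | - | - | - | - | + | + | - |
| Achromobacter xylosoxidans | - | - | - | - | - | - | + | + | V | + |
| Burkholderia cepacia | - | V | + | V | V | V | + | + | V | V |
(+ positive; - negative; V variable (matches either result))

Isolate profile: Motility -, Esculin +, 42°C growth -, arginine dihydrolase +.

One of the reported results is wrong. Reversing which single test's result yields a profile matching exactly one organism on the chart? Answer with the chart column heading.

arginine dihydrolase

As reported, no row in the chart matches all 4 reactions.
Reversing Esculin → still no organism matches.
Reversing arginine dihydrolase (to -) → unique match: Elizabethkingia meningoseptica.
Reversing Motility → still no organism matches.
Reversing 42°C growth → still no organism matches.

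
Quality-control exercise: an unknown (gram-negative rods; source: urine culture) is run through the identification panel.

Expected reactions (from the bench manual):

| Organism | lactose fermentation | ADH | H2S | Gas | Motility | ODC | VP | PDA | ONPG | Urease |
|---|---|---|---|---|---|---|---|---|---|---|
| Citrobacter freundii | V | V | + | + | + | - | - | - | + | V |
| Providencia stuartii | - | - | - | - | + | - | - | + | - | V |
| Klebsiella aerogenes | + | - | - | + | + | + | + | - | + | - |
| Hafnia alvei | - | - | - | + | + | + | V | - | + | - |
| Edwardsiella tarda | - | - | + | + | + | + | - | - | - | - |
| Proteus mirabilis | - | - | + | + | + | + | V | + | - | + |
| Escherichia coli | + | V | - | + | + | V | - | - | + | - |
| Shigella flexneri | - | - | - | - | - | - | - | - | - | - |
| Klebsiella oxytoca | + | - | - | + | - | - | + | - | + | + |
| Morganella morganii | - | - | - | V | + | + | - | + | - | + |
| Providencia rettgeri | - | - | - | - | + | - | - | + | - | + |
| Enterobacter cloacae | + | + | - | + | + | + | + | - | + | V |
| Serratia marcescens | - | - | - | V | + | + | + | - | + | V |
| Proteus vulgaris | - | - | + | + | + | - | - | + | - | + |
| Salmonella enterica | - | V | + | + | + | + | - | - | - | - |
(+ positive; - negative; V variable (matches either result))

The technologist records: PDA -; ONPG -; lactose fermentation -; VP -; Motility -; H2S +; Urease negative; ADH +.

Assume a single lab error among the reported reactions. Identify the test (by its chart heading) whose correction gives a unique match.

Motility

As reported, no row in the chart matches all 8 reactions.
Reversing Urease → still no organism matches.
Reversing Motility (to +) → unique match: Salmonella enterica.
Reversing VP → still no organism matches.
Reversing ONPG → still no organism matches.
Reversing ADH → still no organism matches.
Reversing PDA → still no organism matches.
Reversing H2S → still no organism matches.
Reversing lactose fermentation → still no organism matches.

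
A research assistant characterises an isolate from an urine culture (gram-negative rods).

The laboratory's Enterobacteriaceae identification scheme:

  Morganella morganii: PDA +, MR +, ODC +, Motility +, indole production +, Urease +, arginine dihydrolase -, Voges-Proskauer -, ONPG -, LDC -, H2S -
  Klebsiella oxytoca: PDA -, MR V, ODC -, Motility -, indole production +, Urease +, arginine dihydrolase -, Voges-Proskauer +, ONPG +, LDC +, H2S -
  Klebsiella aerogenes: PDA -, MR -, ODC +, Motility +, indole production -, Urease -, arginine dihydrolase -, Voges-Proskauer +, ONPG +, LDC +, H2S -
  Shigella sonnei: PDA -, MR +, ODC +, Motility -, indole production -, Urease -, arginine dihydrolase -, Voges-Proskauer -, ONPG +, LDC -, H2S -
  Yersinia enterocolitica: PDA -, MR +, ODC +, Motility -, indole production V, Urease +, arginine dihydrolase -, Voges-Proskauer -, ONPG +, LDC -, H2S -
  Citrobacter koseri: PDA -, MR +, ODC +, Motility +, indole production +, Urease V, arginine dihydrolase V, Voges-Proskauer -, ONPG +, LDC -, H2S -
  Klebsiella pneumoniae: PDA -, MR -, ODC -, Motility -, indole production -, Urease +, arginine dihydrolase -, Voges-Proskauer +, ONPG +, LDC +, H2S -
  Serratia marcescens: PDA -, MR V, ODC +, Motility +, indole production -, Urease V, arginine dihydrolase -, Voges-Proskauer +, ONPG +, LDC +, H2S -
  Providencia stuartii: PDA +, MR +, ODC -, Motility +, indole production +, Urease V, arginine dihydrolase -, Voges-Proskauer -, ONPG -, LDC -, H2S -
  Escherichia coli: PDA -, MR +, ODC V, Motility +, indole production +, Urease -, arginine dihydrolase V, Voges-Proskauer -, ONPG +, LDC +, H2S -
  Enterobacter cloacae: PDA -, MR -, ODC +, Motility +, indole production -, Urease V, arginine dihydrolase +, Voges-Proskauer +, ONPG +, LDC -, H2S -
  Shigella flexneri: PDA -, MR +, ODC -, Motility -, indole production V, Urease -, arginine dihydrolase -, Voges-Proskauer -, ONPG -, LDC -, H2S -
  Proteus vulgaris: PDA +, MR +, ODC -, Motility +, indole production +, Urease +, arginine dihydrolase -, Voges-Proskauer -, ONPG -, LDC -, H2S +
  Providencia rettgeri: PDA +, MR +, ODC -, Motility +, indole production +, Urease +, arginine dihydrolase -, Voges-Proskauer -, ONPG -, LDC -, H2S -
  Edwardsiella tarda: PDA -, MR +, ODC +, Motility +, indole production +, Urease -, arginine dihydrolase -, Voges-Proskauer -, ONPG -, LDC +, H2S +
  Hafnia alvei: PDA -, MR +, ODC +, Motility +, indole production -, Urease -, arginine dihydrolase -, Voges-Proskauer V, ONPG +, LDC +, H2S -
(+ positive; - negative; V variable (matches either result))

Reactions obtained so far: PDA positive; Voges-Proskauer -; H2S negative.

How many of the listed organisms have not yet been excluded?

H2S -: excludes Proteus vulgaris, Edwardsiella tarda — 14 left.
PDA +: excludes 11 organisms — 3 left.
Voges-Proskauer -: all 3 remaining candidates are consistent.
Still consistent: Morganella morganii, Providencia rettgeri, Providencia stuartii.

3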